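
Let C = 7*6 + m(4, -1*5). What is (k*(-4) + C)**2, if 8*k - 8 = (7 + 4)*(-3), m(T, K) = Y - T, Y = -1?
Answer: 9801/4 ≈ 2450.3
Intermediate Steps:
m(T, K) = -1 - T
k = -25/8 (k = 1 + ((7 + 4)*(-3))/8 = 1 + (11*(-3))/8 = 1 + (1/8)*(-33) = 1 - 33/8 = -25/8 ≈ -3.1250)
C = 37 (C = 7*6 + (-1 - 1*4) = 42 + (-1 - 4) = 42 - 5 = 37)
(k*(-4) + C)**2 = (-25/8*(-4) + 37)**2 = (25/2 + 37)**2 = (99/2)**2 = 9801/4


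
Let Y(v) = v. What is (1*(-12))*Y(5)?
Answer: -60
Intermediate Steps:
(1*(-12))*Y(5) = (1*(-12))*5 = -12*5 = -60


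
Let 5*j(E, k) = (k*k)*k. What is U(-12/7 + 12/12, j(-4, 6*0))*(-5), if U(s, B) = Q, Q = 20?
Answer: -100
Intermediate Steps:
j(E, k) = k³/5 (j(E, k) = ((k*k)*k)/5 = (k²*k)/5 = k³/5)
U(s, B) = 20
U(-12/7 + 12/12, j(-4, 6*0))*(-5) = 20*(-5) = -100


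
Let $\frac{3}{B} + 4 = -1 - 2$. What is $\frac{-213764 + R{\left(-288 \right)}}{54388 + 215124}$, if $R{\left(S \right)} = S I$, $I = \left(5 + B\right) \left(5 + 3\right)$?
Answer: $- \frac{392519}{471646} \approx -0.83223$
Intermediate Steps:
$B = - \frac{3}{7}$ ($B = \frac{3}{-4 - 3} = \frac{3}{-7} = 3 \left(- \frac{1}{7}\right) = - \frac{3}{7} \approx -0.42857$)
$I = \frac{256}{7}$ ($I = \left(5 - \frac{3}{7}\right) \left(5 + 3\right) = \frac{32}{7} \cdot 8 = \frac{256}{7} \approx 36.571$)
$R{\left(S \right)} = \frac{256 S}{7}$ ($R{\left(S \right)} = S \frac{256}{7} = \frac{256 S}{7}$)
$\frac{-213764 + R{\left(-288 \right)}}{54388 + 215124} = \frac{-213764 + \frac{256}{7} \left(-288\right)}{54388 + 215124} = \frac{-213764 - \frac{73728}{7}}{269512} = \left(- \frac{1570076}{7}\right) \frac{1}{269512} = - \frac{392519}{471646}$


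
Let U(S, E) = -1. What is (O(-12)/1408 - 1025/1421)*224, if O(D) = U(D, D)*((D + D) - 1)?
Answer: -1407675/8932 ≈ -157.60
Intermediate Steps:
O(D) = 1 - 2*D (O(D) = -((D + D) - 1) = -(2*D - 1) = -(-1 + 2*D) = 1 - 2*D)
(O(-12)/1408 - 1025/1421)*224 = ((1 - 2*(-12))/1408 - 1025/1421)*224 = ((1 + 24)*(1/1408) - 1025*1/1421)*224 = (25*(1/1408) - 1025/1421)*224 = (25/1408 - 1025/1421)*224 = -1407675/2000768*224 = -1407675/8932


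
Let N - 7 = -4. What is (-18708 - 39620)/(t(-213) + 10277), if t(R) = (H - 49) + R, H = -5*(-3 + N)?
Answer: -58328/10015 ≈ -5.8241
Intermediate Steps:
N = 3 (N = 7 - 4 = 3)
H = 0 (H = -5*(-3 + 3) = -5*0 = 0)
t(R) = -49 + R (t(R) = (0 - 49) + R = -49 + R)
(-18708 - 39620)/(t(-213) + 10277) = (-18708 - 39620)/((-49 - 213) + 10277) = -58328/(-262 + 10277) = -58328/10015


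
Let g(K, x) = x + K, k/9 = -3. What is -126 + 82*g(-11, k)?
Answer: -3242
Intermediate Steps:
k = -27 (k = 9*(-3) = -27)
g(K, x) = K + x
-126 + 82*g(-11, k) = -126 + 82*(-11 - 27) = -126 + 82*(-38) = -126 - 3116 = -3242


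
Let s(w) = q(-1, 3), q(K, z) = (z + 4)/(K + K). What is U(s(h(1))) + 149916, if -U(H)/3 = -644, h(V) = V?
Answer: 151848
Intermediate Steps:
q(K, z) = (4 + z)/(2*K) (q(K, z) = (4 + z)/((2*K)) = (4 + z)*(1/(2*K)) = (4 + z)/(2*K))
s(w) = -7/2 (s(w) = (½)*(4 + 3)/(-1) = (½)*(-1)*7 = -7/2)
U(H) = 1932 (U(H) = -3*(-644) = 1932)
U(s(h(1))) + 149916 = 1932 + 149916 = 151848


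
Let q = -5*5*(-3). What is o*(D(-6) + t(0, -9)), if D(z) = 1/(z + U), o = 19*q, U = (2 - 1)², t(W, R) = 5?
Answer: 6840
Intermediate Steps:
U = 1 (U = 1² = 1)
q = 75 (q = -25*(-3) = 75)
o = 1425 (o = 19*75 = 1425)
D(z) = 1/(1 + z) (D(z) = 1/(z + 1) = 1/(1 + z))
o*(D(-6) + t(0, -9)) = 1425*(1/(1 - 6) + 5) = 1425*(1/(-5) + 5) = 1425*(-⅕ + 5) = 1425*(24/5) = 6840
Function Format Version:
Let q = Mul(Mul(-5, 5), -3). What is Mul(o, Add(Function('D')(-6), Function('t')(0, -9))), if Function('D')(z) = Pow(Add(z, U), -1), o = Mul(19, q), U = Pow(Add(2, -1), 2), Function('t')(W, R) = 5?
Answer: 6840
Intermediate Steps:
U = 1 (U = Pow(1, 2) = 1)
q = 75 (q = Mul(-25, -3) = 75)
o = 1425 (o = Mul(19, 75) = 1425)
Function('D')(z) = Pow(Add(1, z), -1) (Function('D')(z) = Pow(Add(z, 1), -1) = Pow(Add(1, z), -1))
Mul(o, Add(Function('D')(-6), Function('t')(0, -9))) = Mul(1425, Add(Pow(Add(1, -6), -1), 5)) = Mul(1425, Add(Pow(-5, -1), 5)) = Mul(1425, Add(Rational(-1, 5), 5)) = Mul(1425, Rational(24, 5)) = 6840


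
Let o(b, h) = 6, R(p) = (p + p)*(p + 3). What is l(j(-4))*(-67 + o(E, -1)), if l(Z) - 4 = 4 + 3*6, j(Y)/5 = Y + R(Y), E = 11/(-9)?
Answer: -1586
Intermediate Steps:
E = -11/9 (E = 11*(-1/9) = -11/9 ≈ -1.2222)
R(p) = 2*p*(3 + p) (R(p) = (2*p)*(3 + p) = 2*p*(3 + p))
j(Y) = 5*Y + 10*Y*(3 + Y) (j(Y) = 5*(Y + 2*Y*(3 + Y)) = 5*Y + 10*Y*(3 + Y))
l(Z) = 26 (l(Z) = 4 + (4 + 3*6) = 4 + (4 + 18) = 4 + 22 = 26)
l(j(-4))*(-67 + o(E, -1)) = 26*(-67 + 6) = 26*(-61) = -1586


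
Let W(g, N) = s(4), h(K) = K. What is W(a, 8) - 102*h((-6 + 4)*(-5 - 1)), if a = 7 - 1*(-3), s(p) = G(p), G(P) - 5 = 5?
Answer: -1214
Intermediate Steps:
G(P) = 10 (G(P) = 5 + 5 = 10)
s(p) = 10
a = 10 (a = 7 + 3 = 10)
W(g, N) = 10
W(a, 8) - 102*h((-6 + 4)*(-5 - 1)) = 10 - 102*(-6 + 4)*(-5 - 1) = 10 - (-204)*(-6) = 10 - 102*12 = 10 - 1224 = -1214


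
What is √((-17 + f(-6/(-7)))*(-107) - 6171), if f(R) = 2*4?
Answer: 2*I*√1302 ≈ 72.167*I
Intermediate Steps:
f(R) = 8
√((-17 + f(-6/(-7)))*(-107) - 6171) = √((-17 + 8)*(-107) - 6171) = √(-9*(-107) - 6171) = √(963 - 6171) = √(-5208) = 2*I*√1302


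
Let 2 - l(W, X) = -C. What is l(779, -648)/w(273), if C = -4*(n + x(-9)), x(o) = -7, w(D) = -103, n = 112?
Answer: 418/103 ≈ 4.0583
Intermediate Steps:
C = -420 (C = -4*(112 - 7) = -4*105 = -420)
l(W, X) = -418 (l(W, X) = 2 - (-1)*(-420) = 2 - 1*420 = 2 - 420 = -418)
l(779, -648)/w(273) = -418/(-103) = -418*(-1/103) = 418/103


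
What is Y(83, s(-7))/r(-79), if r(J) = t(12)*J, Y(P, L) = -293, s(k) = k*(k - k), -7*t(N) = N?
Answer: -2051/948 ≈ -2.1635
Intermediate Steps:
t(N) = -N/7
s(k) = 0 (s(k) = k*0 = 0)
r(J) = -12*J/7 (r(J) = (-1/7*12)*J = -12*J/7)
Y(83, s(-7))/r(-79) = -293/((-12/7*(-79))) = -293/948/7 = -293*7/948 = -2051/948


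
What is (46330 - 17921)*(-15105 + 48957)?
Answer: 961701468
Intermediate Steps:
(46330 - 17921)*(-15105 + 48957) = 28409*33852 = 961701468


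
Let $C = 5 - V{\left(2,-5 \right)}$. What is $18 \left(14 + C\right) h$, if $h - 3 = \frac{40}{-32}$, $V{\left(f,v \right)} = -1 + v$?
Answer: $\frac{1575}{2} \approx 787.5$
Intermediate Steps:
$C = 11$ ($C = 5 - \left(-1 - 5\right) = 5 - -6 = 5 + 6 = 11$)
$h = \frac{7}{4}$ ($h = 3 + \frac{40}{-32} = 3 + 40 \left(- \frac{1}{32}\right) = 3 - \frac{5}{4} = \frac{7}{4} \approx 1.75$)
$18 \left(14 + C\right) h = 18 \left(14 + 11\right) \frac{7}{4} = 18 \cdot 25 \cdot \frac{7}{4} = 450 \cdot \frac{7}{4} = \frac{1575}{2}$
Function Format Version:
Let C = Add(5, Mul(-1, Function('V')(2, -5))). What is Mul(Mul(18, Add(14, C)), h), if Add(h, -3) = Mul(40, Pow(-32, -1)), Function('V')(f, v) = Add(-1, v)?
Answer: Rational(1575, 2) ≈ 787.50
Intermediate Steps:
C = 11 (C = Add(5, Mul(-1, Add(-1, -5))) = Add(5, Mul(-1, -6)) = Add(5, 6) = 11)
h = Rational(7, 4) (h = Add(3, Mul(40, Pow(-32, -1))) = Add(3, Mul(40, Rational(-1, 32))) = Add(3, Rational(-5, 4)) = Rational(7, 4) ≈ 1.7500)
Mul(Mul(18, Add(14, C)), h) = Mul(Mul(18, Add(14, 11)), Rational(7, 4)) = Mul(Mul(18, 25), Rational(7, 4)) = Mul(450, Rational(7, 4)) = Rational(1575, 2)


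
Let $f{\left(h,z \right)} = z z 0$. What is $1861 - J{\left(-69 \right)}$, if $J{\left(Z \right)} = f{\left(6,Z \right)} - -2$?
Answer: $1859$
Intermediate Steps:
$f{\left(h,z \right)} = 0$ ($f{\left(h,z \right)} = z^{2} \cdot 0 = 0$)
$J{\left(Z \right)} = 2$ ($J{\left(Z \right)} = 0 - -2 = 0 + 2 = 2$)
$1861 - J{\left(-69 \right)} = 1861 - 2 = 1859$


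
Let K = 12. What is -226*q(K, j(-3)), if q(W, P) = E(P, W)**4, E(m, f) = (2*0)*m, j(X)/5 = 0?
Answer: 0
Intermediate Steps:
j(X) = 0 (j(X) = 5*0 = 0)
E(m, f) = 0 (E(m, f) = 0*m = 0)
q(W, P) = 0 (q(W, P) = 0**4 = 0)
-226*q(K, j(-3)) = -226*0 = 0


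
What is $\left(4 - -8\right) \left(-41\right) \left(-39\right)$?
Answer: $19188$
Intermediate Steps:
$\left(4 - -8\right) \left(-41\right) \left(-39\right) = \left(4 + 8\right) \left(-41\right) \left(-39\right) = 12 \left(-41\right) \left(-39\right) = \left(-492\right) \left(-39\right) = 19188$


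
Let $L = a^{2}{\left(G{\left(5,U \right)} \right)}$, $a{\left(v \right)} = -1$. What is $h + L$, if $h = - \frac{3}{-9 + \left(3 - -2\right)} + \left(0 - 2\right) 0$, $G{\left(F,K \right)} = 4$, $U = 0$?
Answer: $\frac{7}{4} \approx 1.75$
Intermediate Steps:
$L = 1$ ($L = \left(-1\right)^{2} = 1$)
$h = \frac{3}{4}$ ($h = - \frac{3}{-9 + \left(3 + 2\right)} - 0 = - \frac{3}{-9 + 5} + 0 = - \frac{3}{-4} + 0 = \left(-3\right) \left(- \frac{1}{4}\right) + 0 = \frac{3}{4} + 0 = \frac{3}{4} \approx 0.75$)
$h + L = \frac{3}{4} + 1 = \frac{7}{4}$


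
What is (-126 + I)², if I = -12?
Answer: 19044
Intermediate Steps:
(-126 + I)² = (-126 - 12)² = (-138)² = 19044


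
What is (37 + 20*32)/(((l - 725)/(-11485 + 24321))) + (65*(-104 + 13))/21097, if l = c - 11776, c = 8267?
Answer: -1255872489/611813 ≈ -2052.7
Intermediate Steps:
l = -3509 (l = 8267 - 11776 = -3509)
(37 + 20*32)/(((l - 725)/(-11485 + 24321))) + (65*(-104 + 13))/21097 = (37 + 20*32)/(((-3509 - 725)/(-11485 + 24321))) + (65*(-104 + 13))/21097 = (37 + 640)/((-4234/12836)) + (65*(-91))*(1/21097) = 677/((-4234*1/12836)) - 5915*1/21097 = 677/(-2117/6418) - 5915/21097 = 677*(-6418/2117) - 5915/21097 = -4344986/2117 - 5915/21097 = -1255872489/611813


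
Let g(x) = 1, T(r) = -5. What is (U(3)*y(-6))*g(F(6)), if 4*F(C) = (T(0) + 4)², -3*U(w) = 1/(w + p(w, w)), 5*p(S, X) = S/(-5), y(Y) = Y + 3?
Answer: 25/72 ≈ 0.34722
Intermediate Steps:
y(Y) = 3 + Y
p(S, X) = -S/25 (p(S, X) = (S/(-5))/5 = (S*(-⅕))/5 = (-S/5)/5 = -S/25)
U(w) = -25/(72*w) (U(w) = -1/(3*(w - w/25)) = -25/(24*w)/3 = -25/(72*w))
F(C) = ¼ (F(C) = (-5 + 4)²/4 = (¼)*(-1)² = (¼)*1 = ¼)
(U(3)*y(-6))*g(F(6)) = ((-25/72/3)*(3 - 6))*1 = (-25/72*⅓*(-3))*1 = -25/216*(-3)*1 = (25/72)*1 = 25/72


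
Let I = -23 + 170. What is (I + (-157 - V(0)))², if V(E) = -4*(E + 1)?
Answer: 36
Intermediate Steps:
V(E) = -4 - 4*E (V(E) = -4*(1 + E) = -4 - 4*E)
I = 147
(I + (-157 - V(0)))² = (147 + (-157 - (-4 - 4*0)))² = (147 + (-157 - (-4 + 0)))² = (147 + (-157 - 1*(-4)))² = (147 + (-157 + 4))² = (147 - 153)² = (-6)² = 36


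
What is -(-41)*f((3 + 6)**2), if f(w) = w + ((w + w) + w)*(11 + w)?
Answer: 919917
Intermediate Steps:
f(w) = w + 3*w*(11 + w) (f(w) = w + (2*w + w)*(11 + w) = w + (3*w)*(11 + w) = w + 3*w*(11 + w))
-(-41)*f((3 + 6)**2) = -(-41)*(3 + 6)**2*(34 + 3*(3 + 6)**2) = -(-41)*9**2*(34 + 3*9**2) = -(-41)*81*(34 + 3*81) = -(-41)*81*(34 + 243) = -(-41)*81*277 = -(-41)*22437 = -41*(-22437) = 919917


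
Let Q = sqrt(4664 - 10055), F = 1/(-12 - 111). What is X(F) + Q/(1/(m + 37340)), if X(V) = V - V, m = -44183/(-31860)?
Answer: 1189696583*I*sqrt(599)/10620 ≈ 2.7417e+6*I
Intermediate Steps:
m = 44183/31860 (m = -44183*(-1/31860) = 44183/31860 ≈ 1.3868)
F = -1/123 (F = 1/(-123) = -1/123 ≈ -0.0081301)
X(V) = 0
Q = 3*I*sqrt(599) (Q = sqrt(-5391) = 3*I*sqrt(599) ≈ 73.423*I)
X(F) + Q/(1/(m + 37340)) = 0 + (3*I*sqrt(599))/(1/(44183/31860 + 37340)) = 0 + (3*I*sqrt(599))/(1/(1189696583/31860)) = 0 + (3*I*sqrt(599))/(31860/1189696583) = 0 + (3*I*sqrt(599))*(1189696583/31860) = 0 + 1189696583*I*sqrt(599)/10620 = 1189696583*I*sqrt(599)/10620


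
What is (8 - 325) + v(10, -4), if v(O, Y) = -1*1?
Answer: -318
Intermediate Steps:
v(O, Y) = -1
(8 - 325) + v(10, -4) = (8 - 325) - 1 = -317 - 1 = -318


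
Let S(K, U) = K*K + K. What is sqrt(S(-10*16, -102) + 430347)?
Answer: 9*sqrt(5627) ≈ 675.12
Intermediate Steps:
S(K, U) = K + K**2 (S(K, U) = K**2 + K = K + K**2)
sqrt(S(-10*16, -102) + 430347) = sqrt((-10*16)*(1 - 10*16) + 430347) = sqrt(-160*(1 - 160) + 430347) = sqrt(-160*(-159) + 430347) = sqrt(25440 + 430347) = sqrt(455787) = 9*sqrt(5627)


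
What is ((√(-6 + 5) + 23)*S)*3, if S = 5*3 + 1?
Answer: 1104 + 48*I ≈ 1104.0 + 48.0*I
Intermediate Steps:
S = 16 (S = 15 + 1 = 16)
((√(-6 + 5) + 23)*S)*3 = ((√(-6 + 5) + 23)*16)*3 = ((√(-1) + 23)*16)*3 = ((I + 23)*16)*3 = ((23 + I)*16)*3 = (368 + 16*I)*3 = 1104 + 48*I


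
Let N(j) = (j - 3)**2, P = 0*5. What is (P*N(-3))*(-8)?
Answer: 0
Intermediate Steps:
P = 0
N(j) = (-3 + j)**2
(P*N(-3))*(-8) = (0*(-3 - 3)**2)*(-8) = (0*(-6)**2)*(-8) = (0*36)*(-8) = 0*(-8) = 0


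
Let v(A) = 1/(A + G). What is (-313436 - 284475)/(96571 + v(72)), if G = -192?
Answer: -71749320/11588519 ≈ -6.1914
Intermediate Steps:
v(A) = 1/(-192 + A) (v(A) = 1/(A - 192) = 1/(-192 + A))
(-313436 - 284475)/(96571 + v(72)) = (-313436 - 284475)/(96571 + 1/(-192 + 72)) = -597911/(96571 + 1/(-120)) = -597911/(96571 - 1/120) = -597911/11588519/120 = -597911*120/11588519 = -71749320/11588519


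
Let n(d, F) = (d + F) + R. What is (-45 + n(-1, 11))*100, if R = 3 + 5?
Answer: -2700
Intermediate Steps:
R = 8
n(d, F) = 8 + F + d (n(d, F) = (d + F) + 8 = (F + d) + 8 = 8 + F + d)
(-45 + n(-1, 11))*100 = (-45 + (8 + 11 - 1))*100 = (-45 + 18)*100 = -27*100 = -2700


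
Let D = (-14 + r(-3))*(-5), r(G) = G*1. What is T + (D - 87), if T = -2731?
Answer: -2733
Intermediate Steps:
r(G) = G
D = 85 (D = (-14 - 3)*(-5) = -17*(-5) = 85)
T + (D - 87) = -2731 + (85 - 87) = -2731 - 2 = -2733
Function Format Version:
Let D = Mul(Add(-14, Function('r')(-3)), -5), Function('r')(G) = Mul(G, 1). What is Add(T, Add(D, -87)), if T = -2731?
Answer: -2733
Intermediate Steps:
Function('r')(G) = G
D = 85 (D = Mul(Add(-14, -3), -5) = Mul(-17, -5) = 85)
Add(T, Add(D, -87)) = Add(-2731, Add(85, -87)) = Add(-2731, -2) = -2733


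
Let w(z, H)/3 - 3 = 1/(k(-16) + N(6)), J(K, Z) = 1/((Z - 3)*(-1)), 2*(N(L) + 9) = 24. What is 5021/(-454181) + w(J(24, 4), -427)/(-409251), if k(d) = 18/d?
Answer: -10298317948/929370142155 ≈ -0.011081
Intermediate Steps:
N(L) = 3 (N(L) = -9 + (½)*24 = -9 + 12 = 3)
J(K, Z) = 1/(3 - Z) (J(K, Z) = 1/((-3 + Z)*(-1)) = 1/(3 - Z))
w(z, H) = 53/5 (w(z, H) = 9 + 3/(18/(-16) + 3) = 9 + 3/(18*(-1/16) + 3) = 9 + 3/(-9/8 + 3) = 9 + 3/(15/8) = 9 + 3*(8/15) = 9 + 8/5 = 53/5)
5021/(-454181) + w(J(24, 4), -427)/(-409251) = 5021/(-454181) + (53/5)/(-409251) = 5021*(-1/454181) + (53/5)*(-1/409251) = -5021/454181 - 53/2046255 = -10298317948/929370142155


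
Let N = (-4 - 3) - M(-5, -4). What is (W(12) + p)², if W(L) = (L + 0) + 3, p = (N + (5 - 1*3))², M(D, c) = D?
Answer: 225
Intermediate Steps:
N = -2 (N = (-4 - 3) - 1*(-5) = -7 + 5 = -2)
p = 0 (p = (-2 + (5 - 1*3))² = (-2 + (5 - 3))² = (-2 + 2)² = 0² = 0)
W(L) = 3 + L (W(L) = L + 3 = 3 + L)
(W(12) + p)² = ((3 + 12) + 0)² = (15 + 0)² = 15² = 225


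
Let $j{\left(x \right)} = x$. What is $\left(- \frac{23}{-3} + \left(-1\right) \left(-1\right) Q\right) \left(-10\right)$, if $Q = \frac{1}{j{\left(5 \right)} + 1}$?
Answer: $- \frac{235}{3} \approx -78.333$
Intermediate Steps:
$Q = \frac{1}{6}$ ($Q = \frac{1}{5 + 1} = \frac{1}{6} \approx 0.16667$)
$\left(- \frac{23}{-3} + \left(-1\right) \left(-1\right) Q\right) \left(-10\right) = \left(- \frac{23}{-3} + \left(-1\right) \left(-1\right) \frac{1}{6}\right) \left(-10\right) = \left(\left(-23\right) \left(- \frac{1}{3}\right) + 1 \cdot \frac{1}{6}\right) \left(-10\right) = \left(\frac{23}{3} + \frac{1}{6}\right) \left(-10\right) = \frac{47}{6} \left(-10\right) = - \frac{235}{3}$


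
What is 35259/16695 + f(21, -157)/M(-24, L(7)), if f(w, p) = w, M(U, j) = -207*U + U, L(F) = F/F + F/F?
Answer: 2772557/1310160 ≈ 2.1162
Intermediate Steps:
L(F) = 2 (L(F) = 1 + 1 = 2)
M(U, j) = -206*U
35259/16695 + f(21, -157)/M(-24, L(7)) = 35259/16695 + 21/((-206*(-24))) = 35259*(1/16695) + 21/4944 = 1679/795 + 21*(1/4944) = 1679/795 + 7/1648 = 2772557/1310160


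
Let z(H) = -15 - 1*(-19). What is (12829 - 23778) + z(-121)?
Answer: -10945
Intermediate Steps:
z(H) = 4 (z(H) = -15 + 19 = 4)
(12829 - 23778) + z(-121) = (12829 - 23778) + 4 = -10949 + 4 = -10945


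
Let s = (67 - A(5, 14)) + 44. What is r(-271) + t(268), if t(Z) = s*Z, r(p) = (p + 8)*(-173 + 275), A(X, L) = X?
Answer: 1582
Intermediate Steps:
r(p) = 816 + 102*p (r(p) = (8 + p)*102 = 816 + 102*p)
s = 106 (s = (67 - 1*5) + 44 = (67 - 5) + 44 = 62 + 44 = 106)
t(Z) = 106*Z
r(-271) + t(268) = (816 + 102*(-271)) + 106*268 = (816 - 27642) + 28408 = -26826 + 28408 = 1582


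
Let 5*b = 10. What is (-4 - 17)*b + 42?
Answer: 0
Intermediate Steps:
b = 2 (b = (⅕)*10 = 2)
(-4 - 17)*b + 42 = (-4 - 17)*2 + 42 = -21*2 + 42 = -42 + 42 = 0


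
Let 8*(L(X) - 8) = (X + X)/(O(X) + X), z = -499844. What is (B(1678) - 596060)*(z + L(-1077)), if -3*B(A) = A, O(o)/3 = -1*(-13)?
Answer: 3578539996045/12 ≈ 2.9821e+11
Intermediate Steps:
O(o) = 39 (O(o) = 3*(-1*(-13)) = 3*13 = 39)
B(A) = -A/3
L(X) = 8 + X/(4*(39 + X)) (L(X) = 8 + ((X + X)/(39 + X))/8 = 8 + ((2*X)/(39 + X))/8 = 8 + (2*X/(39 + X))/8 = 8 + X/(4*(39 + X)))
(B(1678) - 596060)*(z + L(-1077)) = (-⅓*1678 - 596060)*(-499844 + 3*(416 + 11*(-1077))/(4*(39 - 1077))) = (-1678/3 - 596060)*(-499844 + (¾)*(416 - 11847)/(-1038)) = -1789858*(-499844 + (¾)*(-1/1038)*(-11431))/3 = -1789858*(-499844 + 11431/1384)/3 = -1789858/3*(-691772665/1384) = 3578539996045/12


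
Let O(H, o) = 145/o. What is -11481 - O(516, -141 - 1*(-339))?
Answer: -2273383/198 ≈ -11482.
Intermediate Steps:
-11481 - O(516, -141 - 1*(-339)) = -11481 - 145/(-141 - 1*(-339)) = -11481 - 145/(-141 + 339) = -11481 - 145/198 = -2273383/198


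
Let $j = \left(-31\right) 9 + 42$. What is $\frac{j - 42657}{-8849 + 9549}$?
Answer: $- \frac{21447}{350} \approx -61.277$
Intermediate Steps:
$j = -237$ ($j = -279 + 42 = -237$)
$\frac{j - 42657}{-8849 + 9549} = \frac{-237 - 42657}{-8849 + 9549} = - \frac{42894}{700} = \left(-42894\right) \frac{1}{700} = - \frac{21447}{350}$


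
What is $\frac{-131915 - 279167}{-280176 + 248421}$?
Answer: $\frac{411082}{31755} \approx 12.945$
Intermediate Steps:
$\frac{-131915 - 279167}{-280176 + 248421} = - \frac{411082}{-31755} = \left(-411082\right) \left(- \frac{1}{31755}\right) = \frac{411082}{31755}$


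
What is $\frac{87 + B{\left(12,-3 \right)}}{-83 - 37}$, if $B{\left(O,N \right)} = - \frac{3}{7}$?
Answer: $- \frac{101}{140} \approx -0.72143$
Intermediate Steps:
$B{\left(O,N \right)} = - \frac{3}{7}$ ($B{\left(O,N \right)} = \left(-3\right) \frac{1}{7} = - \frac{3}{7}$)
$\frac{87 + B{\left(12,-3 \right)}}{-83 - 37} = \frac{87 - \frac{3}{7}}{-83 - 37} = \frac{1}{-120} \cdot \frac{606}{7} = \left(- \frac{1}{120}\right) \frac{606}{7} = - \frac{101}{140}$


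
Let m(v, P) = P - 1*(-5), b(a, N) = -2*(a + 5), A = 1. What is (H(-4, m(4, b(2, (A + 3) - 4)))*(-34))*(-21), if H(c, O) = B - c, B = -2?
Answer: 1428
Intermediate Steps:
b(a, N) = -10 - 2*a (b(a, N) = -2*(5 + a) = -10 - 2*a)
m(v, P) = 5 + P (m(v, P) = P + 5 = 5 + P)
H(c, O) = -2 - c
(H(-4, m(4, b(2, (A + 3) - 4)))*(-34))*(-21) = ((-2 - 1*(-4))*(-34))*(-21) = ((-2 + 4)*(-34))*(-21) = (2*(-34))*(-21) = -68*(-21) = 1428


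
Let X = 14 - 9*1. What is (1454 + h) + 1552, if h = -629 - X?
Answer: 2372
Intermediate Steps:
X = 5 (X = 14 - 9 = 5)
h = -634 (h = -629 - 1*5 = -629 - 5 = -634)
(1454 + h) + 1552 = (1454 - 634) + 1552 = 820 + 1552 = 2372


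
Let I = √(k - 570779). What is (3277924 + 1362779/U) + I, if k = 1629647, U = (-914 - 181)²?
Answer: 3930314186879/1199025 + 6*√29413 ≈ 3.2790e+6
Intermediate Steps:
U = 1199025 (U = (-1095)² = 1199025)
I = 6*√29413 (I = √(1629647 - 570779) = √1058868 = 6*√29413 ≈ 1029.0)
(3277924 + 1362779/U) + I = (3277924 + 1362779/1199025) + 6*√29413 = 3930314186879/1199025 + 6*√29413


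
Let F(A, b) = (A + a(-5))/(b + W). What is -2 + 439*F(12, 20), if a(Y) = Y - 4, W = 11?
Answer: 1255/31 ≈ 40.484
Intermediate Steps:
a(Y) = -4 + Y
F(A, b) = (-9 + A)/(11 + b) (F(A, b) = (A + (-4 - 5))/(b + 11) = (A - 9)/(11 + b) = (-9 + A)/(11 + b))
-2 + 439*F(12, 20) = -2 + 439*((-9 + 12)/(11 + 20)) = -2 + 439*(3/31) = -2 + 1317/31 = 1255/31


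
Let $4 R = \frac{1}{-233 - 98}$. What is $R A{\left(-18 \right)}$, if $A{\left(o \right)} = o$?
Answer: $\frac{9}{662} \approx 0.013595$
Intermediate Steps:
$R = - \frac{1}{1324}$ ($R = \frac{1}{4 \left(-233 - 98\right)} = \frac{1}{4 \left(-331\right)} = \frac{1}{4} \left(- \frac{1}{331}\right) = - \frac{1}{1324} \approx -0.00075529$)
$R A{\left(-18 \right)} = \left(- \frac{1}{1324}\right) \left(-18\right) = \frac{9}{662}$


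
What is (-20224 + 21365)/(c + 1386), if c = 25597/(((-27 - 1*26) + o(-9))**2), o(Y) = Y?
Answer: 4386004/5353381 ≈ 0.81930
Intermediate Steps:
c = 25597/3844 (c = 25597/(((-27 - 1*26) - 9)**2) = 25597/(((-27 - 26) - 9)**2) = 25597/((-53 - 9)**2) = 25597/((-62)**2) = 25597/3844 ≈ 6.6590)
(-20224 + 21365)/(c + 1386) = (-20224 + 21365)/(25597/3844 + 1386) = 1141/(5353381/3844) = 1141*(3844/5353381) = 4386004/5353381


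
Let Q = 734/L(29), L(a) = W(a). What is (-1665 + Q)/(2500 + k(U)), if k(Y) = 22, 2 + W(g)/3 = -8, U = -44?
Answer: -12671/18915 ≈ -0.66989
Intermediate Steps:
W(g) = -30 (W(g) = -6 + 3*(-8) = -6 - 24 = -30)
L(a) = -30
Q = -367/15 (Q = 734/(-30) = 734*(-1/30) = -367/15 ≈ -24.467)
(-1665 + Q)/(2500 + k(U)) = (-1665 - 367/15)/(2500 + 22) = -25342/15/2522 = -25342/15*1/2522 = -12671/18915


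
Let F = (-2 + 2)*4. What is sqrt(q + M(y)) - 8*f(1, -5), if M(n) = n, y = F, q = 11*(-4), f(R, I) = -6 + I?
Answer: 88 + 2*I*sqrt(11) ≈ 88.0 + 6.6332*I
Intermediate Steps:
F = 0 (F = 0*4 = 0)
q = -44
y = 0
sqrt(q + M(y)) - 8*f(1, -5) = sqrt(-44 + 0) - 8*(-6 - 5) = sqrt(-44) - 8*(-11) = 2*I*sqrt(11) + 88 = 88 + 2*I*sqrt(11)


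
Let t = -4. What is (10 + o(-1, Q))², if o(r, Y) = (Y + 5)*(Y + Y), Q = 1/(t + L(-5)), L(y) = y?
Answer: 521284/6561 ≈ 79.452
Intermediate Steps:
Q = -⅑ (Q = 1/(-4 - 5) = 1/(-9) = -⅑ ≈ -0.11111)
o(r, Y) = 2*Y*(5 + Y) (o(r, Y) = (5 + Y)*(2*Y) = 2*Y*(5 + Y))
(10 + o(-1, Q))² = (10 + 2*(-⅑)*(5 - ⅑))² = (10 + 2*(-⅑)*(44/9))² = (10 - 88/81)² = (722/81)² = 521284/6561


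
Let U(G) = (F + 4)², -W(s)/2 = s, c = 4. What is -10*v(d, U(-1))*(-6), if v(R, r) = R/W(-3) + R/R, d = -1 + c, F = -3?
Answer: 90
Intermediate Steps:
W(s) = -2*s
d = 3 (d = -1 + 4 = 3)
U(G) = 1 (U(G) = (-3 + 4)² = 1² = 1)
v(R, r) = 1 + R/6 (v(R, r) = R/((-2*(-3))) + R/R = R/6 + 1 = 1 + R/6)
-10*v(d, U(-1))*(-6) = -10*(1 + (⅙)*3)*(-6) = -10*(1 + ½)*(-6) = -10*3/2*(-6) = -15*(-6) = 90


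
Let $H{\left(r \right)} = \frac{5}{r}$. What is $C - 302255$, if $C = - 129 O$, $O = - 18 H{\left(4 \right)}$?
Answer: $- \frac{598705}{2} \approx -2.9935 \cdot 10^{5}$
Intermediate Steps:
$O = - \frac{45}{2}$ ($O = - 18 \cdot \frac{5}{4} = - 18 \cdot 5 \cdot \frac{1}{4} = \left(-18\right) \frac{5}{4} = - \frac{45}{2} \approx -22.5$)
$C = \frac{5805}{2}$ ($C = \left(-129\right) \left(- \frac{45}{2}\right) = \frac{5805}{2} \approx 2902.5$)
$C - 302255 = \frac{5805}{2} - 302255 = - \frac{598705}{2}$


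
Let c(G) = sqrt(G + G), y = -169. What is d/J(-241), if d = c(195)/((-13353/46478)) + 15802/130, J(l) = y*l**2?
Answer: -7901/638019785 + 46478*sqrt(390)/131068895217 ≈ -5.3807e-6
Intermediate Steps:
c(G) = sqrt(2)*sqrt(G) (c(G) = sqrt(2*G) = sqrt(2)*sqrt(G))
J(l) = -169*l**2
d = 7901/65 - 46478*sqrt(390)/13353 (d = (sqrt(2)*sqrt(195))/((-13353/46478)) + 15802/130 = sqrt(390)/((-13353*1/46478)) + 15802*(1/130) = sqrt(390)/(-13353/46478) + 7901/65 = sqrt(390)*(-46478/13353) + 7901/65 = -46478*sqrt(390)/13353 + 7901/65 = 7901/65 - 46478*sqrt(390)/13353 ≈ 52.815)
d/J(-241) = (7901/65 - 46478*sqrt(390)/13353)/((-169*(-241)**2)) = (7901/65 - 46478*sqrt(390)/13353)/((-169*58081)) = (7901/65 - 46478*sqrt(390)/13353)/(-9815689) = (7901/65 - 46478*sqrt(390)/13353)*(-1/9815689) = -7901/638019785 + 46478*sqrt(390)/131068895217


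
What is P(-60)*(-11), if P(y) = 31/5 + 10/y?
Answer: -1991/30 ≈ -66.367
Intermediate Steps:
P(y) = 31/5 + 10/y (P(y) = 31*(⅕) + 10/y = 31/5 + 10/y)
P(-60)*(-11) = (31/5 + 10/(-60))*(-11) = (31/5 + 10*(-1/60))*(-11) = (31/5 - ⅙)*(-11) = (181/30)*(-11) = -1991/30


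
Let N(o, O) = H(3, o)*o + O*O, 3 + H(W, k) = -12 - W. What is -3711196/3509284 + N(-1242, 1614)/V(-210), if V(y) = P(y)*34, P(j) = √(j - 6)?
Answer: -927799/877321 - 36491*I*√6/17 ≈ -1.0575 - 5257.9*I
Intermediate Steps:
P(j) = √(-6 + j)
H(W, k) = -15 - W (H(W, k) = -3 + (-12 - W) = -15 - W)
N(o, O) = O² - 18*o (N(o, O) = (-15 - 1*3)*o + O*O = (-15 - 3)*o + O² = -18*o + O² = O² - 18*o)
V(y) = 34*√(-6 + y) (V(y) = √(-6 + y)*34 = 34*√(-6 + y))
-3711196/3509284 + N(-1242, 1614)/V(-210) = -3711196/3509284 + (1614² - 18*(-1242))/((34*√(-6 - 210))) = -3711196*1/3509284 + (2604996 + 22356)/((34*√(-216))) = -927799/877321 + 2627352/((34*(6*I*√6))) = -927799/877321 + 2627352/((204*I*√6)) = -927799/877321 + 2627352*(-I*√6/1224) = -927799/877321 - 36491*I*√6/17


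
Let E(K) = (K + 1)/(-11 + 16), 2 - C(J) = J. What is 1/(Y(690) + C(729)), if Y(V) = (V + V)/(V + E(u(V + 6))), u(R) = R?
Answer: -4147/3007969 ≈ -0.0013787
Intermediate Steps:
C(J) = 2 - J
E(K) = ⅕ + K/5 (E(K) = (1 + K)/5 = (1 + K)*(⅕) = ⅕ + K/5)
Y(V) = 2*V/(7/5 + 6*V/5) (Y(V) = (V + V)/(V + (⅕ + (V + 6)/5)) = (2*V)/(V + (⅕ + (6 + V)/5)) = (2*V)/(V + (⅕ + (6/5 + V/5))) = (2*V)/(V + (7/5 + V/5)) = (2*V)/(7/5 + 6*V/5) = 2*V/(7/5 + 6*V/5))
1/(Y(690) + C(729)) = 1/(10*690/(7 + 6*690) + (2 - 1*729)) = 1/(10*690/(7 + 4140) + (2 - 729)) = 1/(10*690/4147 - 727) = 1/(10*690*(1/4147) - 727) = 1/(6900/4147 - 727) = 1/(-3007969/4147) = -4147/3007969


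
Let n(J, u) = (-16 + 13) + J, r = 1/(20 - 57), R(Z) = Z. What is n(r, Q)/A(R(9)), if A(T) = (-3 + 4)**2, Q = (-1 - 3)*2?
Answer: -112/37 ≈ -3.0270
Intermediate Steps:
r = -1/37 (r = 1/(-37) = -1/37 ≈ -0.027027)
Q = -8 (Q = -4*2 = -8)
n(J, u) = -3 + J
A(T) = 1 (A(T) = 1**2 = 1)
n(r, Q)/A(R(9)) = (-3 - 1/37)/1 = -112/37*1 = -112/37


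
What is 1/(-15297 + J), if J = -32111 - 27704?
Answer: -1/75112 ≈ -1.3313e-5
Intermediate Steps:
J = -59815
1/(-15297 + J) = 1/(-15297 - 59815) = 1/(-75112) = -1/75112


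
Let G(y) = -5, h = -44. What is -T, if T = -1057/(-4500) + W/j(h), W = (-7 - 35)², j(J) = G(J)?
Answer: 1586543/4500 ≈ 352.56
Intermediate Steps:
j(J) = -5
W = 1764 (W = (-42)² = 1764)
T = -1586543/4500 (T = -1057/(-4500) + 1764/(-5) = -1057*(-1/4500) + 1764*(-⅕) = 1057/4500 - 1764/5 = -1586543/4500 ≈ -352.56)
-T = -1*(-1586543/4500) = 1586543/4500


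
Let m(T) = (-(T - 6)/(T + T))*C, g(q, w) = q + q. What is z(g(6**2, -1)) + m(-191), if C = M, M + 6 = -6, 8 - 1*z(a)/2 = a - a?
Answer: 4238/191 ≈ 22.188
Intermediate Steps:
g(q, w) = 2*q
z(a) = 16 (z(a) = 16 - 2*(a - a) = 16 - 2*0 = 16 + 0 = 16)
M = -12 (M = -6 - 6 = -12)
C = -12
m(T) = 6*(-6 + T)/T (m(T) = -(T - 6)/(T + T)*(-12) = -(-6 + T)/(2*T)*(-12) = 6*(-6 + T)/T)
z(g(6**2, -1)) + m(-191) = 16 + (6 - 36/(-191)) = 16 + (6 - 36*(-1/191)) = 16 + (6 + 36/191) = 16 + 1182/191 = 4238/191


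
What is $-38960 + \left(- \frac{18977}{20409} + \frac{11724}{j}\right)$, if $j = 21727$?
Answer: $- \frac{17276063361443}{443426343} \approx -38960.0$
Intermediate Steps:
$-38960 + \left(- \frac{18977}{20409} + \frac{11724}{j}\right) = -38960 + \left(- \frac{18977}{20409} + \frac{11724}{21727}\right) = -38960 - \frac{173038163}{443426343} = - \frac{17276063361443}{443426343}$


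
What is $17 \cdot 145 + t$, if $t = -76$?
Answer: $2389$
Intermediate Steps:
$17 \cdot 145 + t = 17 \cdot 145 - 76 = 2465 - 76 = 2389$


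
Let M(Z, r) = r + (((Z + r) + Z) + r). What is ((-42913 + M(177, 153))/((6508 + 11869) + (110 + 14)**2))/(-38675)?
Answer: 1684/52215891 ≈ 3.2251e-5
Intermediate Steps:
M(Z, r) = 2*Z + 3*r (M(Z, r) = r + ((r + 2*Z) + r) = r + (2*Z + 2*r) = 2*Z + 3*r)
((-42913 + M(177, 153))/((6508 + 11869) + (110 + 14)**2))/(-38675) = ((-42913 + (2*177 + 3*153))/((6508 + 11869) + (110 + 14)**2))/(-38675) = ((-42913 + (354 + 459))/(18377 + 124**2))*(-1/38675) = ((-42913 + 813)/(18377 + 15376))*(-1/38675) = -42100/33753*(-1/38675) = 1684/52215891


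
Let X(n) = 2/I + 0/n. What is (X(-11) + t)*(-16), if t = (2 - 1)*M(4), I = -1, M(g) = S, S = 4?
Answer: -32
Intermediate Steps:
M(g) = 4
X(n) = -2 (X(n) = 2/(-1) + 0/n = 2*(-1) + 0 = -2 + 0 = -2)
t = 4 (t = (2 - 1)*4 = 1*4 = 4)
(X(-11) + t)*(-16) = (-2 + 4)*(-16) = 2*(-16) = -32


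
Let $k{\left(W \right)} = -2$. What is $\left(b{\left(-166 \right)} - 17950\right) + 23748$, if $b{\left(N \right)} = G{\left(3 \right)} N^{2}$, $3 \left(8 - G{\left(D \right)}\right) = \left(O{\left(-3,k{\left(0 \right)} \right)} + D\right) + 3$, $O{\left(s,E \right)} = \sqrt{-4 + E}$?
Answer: $171134 - \frac{27556 i \sqrt{6}}{3} \approx 1.7113 \cdot 10^{5} - 22499.0 i$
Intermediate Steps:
$G{\left(D \right)} = 7 - \frac{D}{3} - \frac{i \sqrt{6}}{3}$ ($G{\left(D \right)} = 8 - \frac{\left(\sqrt{-4 - 2} + D\right) + 3}{3} = 8 - \frac{\left(\sqrt{-6} + D\right) + 3}{3} = 8 - \frac{\left(i \sqrt{6} + D\right) + 3}{3} = 8 - \frac{\left(D + i \sqrt{6}\right) + 3}{3} = 8 - \frac{3 + D + i \sqrt{6}}{3} = 8 - \left(1 + \frac{D}{3} + \frac{i \sqrt{6}}{3}\right) = 7 - \frac{D}{3} - \frac{i \sqrt{6}}{3}$)
$b{\left(N \right)} = N^{2} \left(6 - \frac{i \sqrt{6}}{3}\right)$ ($b{\left(N \right)} = \left(7 - 1 - \frac{i \sqrt{6}}{3}\right) N^{2} = \left(6 - \frac{i \sqrt{6}}{3}\right) N^{2} = N^{2} \left(6 - \frac{i \sqrt{6}}{3}\right)$)
$\left(b{\left(-166 \right)} - 17950\right) + 23748 = \left(\frac{\left(-166\right)^{2} \left(18 - i \sqrt{6}\right)}{3} - 17950\right) + 23748 = \left(\frac{1}{3} \cdot 27556 \left(18 - i \sqrt{6}\right) - 17950\right) + 23748 = \left(\left(165336 - \frac{27556 i \sqrt{6}}{3}\right) - 17950\right) + 23748 = \left(147386 - \frac{27556 i \sqrt{6}}{3}\right) + 23748 = 171134 - \frac{27556 i \sqrt{6}}{3}$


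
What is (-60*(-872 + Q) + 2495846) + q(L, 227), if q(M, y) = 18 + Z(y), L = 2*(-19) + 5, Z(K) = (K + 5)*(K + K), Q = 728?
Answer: 2609832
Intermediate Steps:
Z(K) = 2*K*(5 + K) (Z(K) = (5 + K)*(2*K) = 2*K*(5 + K))
L = -33 (L = -38 + 5 = -33)
q(M, y) = 18 + 2*y*(5 + y)
(-60*(-872 + Q) + 2495846) + q(L, 227) = (-60*(-872 + 728) + 2495846) + (18 + 2*227*(5 + 227)) = (-60*(-144) + 2495846) + (18 + 2*227*232) = (8640 + 2495846) + (18 + 105328) = 2504486 + 105346 = 2609832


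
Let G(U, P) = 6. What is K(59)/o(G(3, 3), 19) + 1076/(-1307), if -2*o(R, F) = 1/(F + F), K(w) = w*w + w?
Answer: -351636356/1307 ≈ -2.6904e+5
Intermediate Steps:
K(w) = w + w**2 (K(w) = w**2 + w = w + w**2)
o(R, F) = -1/(4*F) (o(R, F) = -1/(2*(F + F)) = -1/(2*F)/2 = -1/(4*F))
K(59)/o(G(3, 3), 19) + 1076/(-1307) = (59*(1 + 59))/((-1/4/19)) + 1076/(-1307) = (59*60)/((-1/4*1/19)) + 1076*(-1/1307) = 3540/(-1/76) - 1076/1307 = 3540*(-76) - 1076/1307 = -269040 - 1076/1307 = -351636356/1307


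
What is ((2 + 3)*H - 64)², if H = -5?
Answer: 7921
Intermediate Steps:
((2 + 3)*H - 64)² = ((2 + 3)*(-5) - 64)² = (5*(-5) - 64)² = (-25 - 64)² = (-89)² = 7921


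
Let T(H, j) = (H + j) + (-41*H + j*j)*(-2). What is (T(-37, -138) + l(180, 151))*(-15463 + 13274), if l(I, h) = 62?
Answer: 90263415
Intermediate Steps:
T(H, j) = j - 2*j² + 83*H (T(H, j) = (H + j) + (-41*H + j²)*(-2) = (H + j) + (j² - 41*H)*(-2) = (H + j) + (-2*j² + 82*H) = j - 2*j² + 83*H)
(T(-37, -138) + l(180, 151))*(-15463 + 13274) = ((-138 - 2*(-138)² + 83*(-37)) + 62)*(-15463 + 13274) = ((-138 - 2*19044 - 3071) + 62)*(-2189) = ((-138 - 38088 - 3071) + 62)*(-2189) = (-41297 + 62)*(-2189) = -41235*(-2189) = 90263415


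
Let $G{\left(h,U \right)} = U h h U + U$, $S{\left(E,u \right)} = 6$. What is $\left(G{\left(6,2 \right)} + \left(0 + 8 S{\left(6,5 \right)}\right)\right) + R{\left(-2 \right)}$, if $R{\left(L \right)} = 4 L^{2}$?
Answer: $210$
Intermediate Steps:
$G{\left(h,U \right)} = U + U^{2} h^{2}$ ($G{\left(h,U \right)} = U h^{2} U + U = U^{2} h^{2} + U = U + U^{2} h^{2}$)
$\left(G{\left(6,2 \right)} + \left(0 + 8 S{\left(6,5 \right)}\right)\right) + R{\left(-2 \right)} = \left(2 \left(1 + 2 \cdot 6^{2}\right) + \left(0 + 8 \cdot 6\right)\right) + 4 \left(-2\right)^{2} = \left(2 \left(1 + 2 \cdot 36\right) + \left(0 + 48\right)\right) + 4 \cdot 4 = \left(2 \left(1 + 72\right) + 48\right) + 16 = \left(2 \cdot 73 + 48\right) + 16 = \left(146 + 48\right) + 16 = 194 + 16 = 210$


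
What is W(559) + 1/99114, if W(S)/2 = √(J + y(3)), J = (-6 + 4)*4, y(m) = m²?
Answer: 198229/99114 ≈ 2.0000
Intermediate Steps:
J = -8 (J = -2*4 = -8)
W(S) = 2 (W(S) = 2*√(-8 + 3²) = 2*√(-8 + 9) = 2*√1 = 2*1 = 2)
W(559) + 1/99114 = 2 + 1/99114 = 198229/99114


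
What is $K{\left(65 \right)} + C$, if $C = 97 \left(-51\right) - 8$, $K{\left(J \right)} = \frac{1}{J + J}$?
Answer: $- \frac{644149}{130} \approx -4955.0$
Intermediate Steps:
$K{\left(J \right)} = \frac{1}{2 J}$
$C = -4955$ ($C = -4947 - 8 = -4955$)
$K{\left(65 \right)} + C = \frac{1}{2 \cdot 65} - 4955 = \frac{1}{2} \cdot \frac{1}{65} - 4955 = \frac{1}{130} - 4955 = - \frac{644149}{130}$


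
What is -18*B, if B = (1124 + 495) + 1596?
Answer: -57870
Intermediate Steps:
B = 3215 (B = 1619 + 1596 = 3215)
-18*B = -18*3215 = -57870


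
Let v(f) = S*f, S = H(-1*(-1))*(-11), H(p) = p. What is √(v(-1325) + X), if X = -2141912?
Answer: I*√2127337 ≈ 1458.5*I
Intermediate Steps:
S = -11 (S = -1*(-1)*(-11) = 1*(-11) = -11)
v(f) = -11*f
√(v(-1325) + X) = √(-11*(-1325) - 2141912) = √(14575 - 2141912) = √(-2127337) = I*√2127337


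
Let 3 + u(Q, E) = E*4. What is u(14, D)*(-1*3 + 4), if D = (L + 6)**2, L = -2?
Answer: 61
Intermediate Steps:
D = 16 (D = (-2 + 6)**2 = 4**2 = 16)
u(Q, E) = -3 + 4*E (u(Q, E) = -3 + E*4 = -3 + 4*E)
u(14, D)*(-1*3 + 4) = (-3 + 4*16)*(-1*3 + 4) = (-3 + 64)*(-3 + 4) = 61*1 = 61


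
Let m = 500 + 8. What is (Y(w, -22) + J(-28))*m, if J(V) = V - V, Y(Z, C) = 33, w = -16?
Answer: 16764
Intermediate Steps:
J(V) = 0
m = 508
(Y(w, -22) + J(-28))*m = (33 + 0)*508 = 33*508 = 16764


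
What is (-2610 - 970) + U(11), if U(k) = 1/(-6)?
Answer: -21481/6 ≈ -3580.2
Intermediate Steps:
U(k) = -1/6
(-2610 - 970) + U(11) = (-2610 - 970) - 1/6 = -3580 - 1/6 = -21481/6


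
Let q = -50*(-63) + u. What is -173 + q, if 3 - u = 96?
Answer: 2884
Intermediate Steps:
u = -93 (u = 3 - 1*96 = 3 - 96 = -93)
q = 3057 (q = -50*(-63) - 93 = 3150 - 93 = 3057)
-173 + q = -173 + 3057 = 2884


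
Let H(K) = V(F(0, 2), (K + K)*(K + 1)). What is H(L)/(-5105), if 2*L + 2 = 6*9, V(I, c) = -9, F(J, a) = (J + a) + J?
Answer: 9/5105 ≈ 0.0017630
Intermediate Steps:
F(J, a) = a + 2*J
L = 26 (L = -1 + (6*9)/2 = -1 + (½)*54 = -1 + 27 = 26)
H(K) = -9
H(L)/(-5105) = -9/(-5105) = -9*(-1/5105) = 9/5105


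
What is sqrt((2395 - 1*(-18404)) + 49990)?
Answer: sqrt(70789) ≈ 266.06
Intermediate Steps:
sqrt((2395 - 1*(-18404)) + 49990) = sqrt((2395 + 18404) + 49990) = sqrt(20799 + 49990) = sqrt(70789)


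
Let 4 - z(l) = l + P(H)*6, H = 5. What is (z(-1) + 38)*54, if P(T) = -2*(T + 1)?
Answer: 6210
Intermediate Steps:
P(T) = -2 - 2*T (P(T) = -2*(1 + T) = -2 - 2*T)
z(l) = 76 - l (z(l) = 4 - (l + (-2 - 2*5)*6) = 4 - (l + (-2 - 10)*6) = 4 - (l - 12*6) = 4 - (l - 72) = 4 - (-72 + l) = 4 + (72 - l) = 76 - l)
(z(-1) + 38)*54 = ((76 - 1*(-1)) + 38)*54 = ((76 + 1) + 38)*54 = (77 + 38)*54 = 115*54 = 6210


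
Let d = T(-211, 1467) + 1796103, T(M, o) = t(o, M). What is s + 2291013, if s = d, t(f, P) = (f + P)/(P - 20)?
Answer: 944122540/231 ≈ 4.0871e+6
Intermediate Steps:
t(f, P) = (P + f)/(-20 + P)
T(M, o) = (M + o)/(-20 + M)
d = 414898537/231 (d = (-211 + 1467)/(-20 - 211) + 1796103 = 1256/(-231) + 1796103 = -1/231*1256 + 1796103 = -1256/231 + 1796103 = 414898537/231 ≈ 1.7961e+6)
s = 414898537/231 ≈ 1.7961e+6
s + 2291013 = 414898537/231 + 2291013 = 944122540/231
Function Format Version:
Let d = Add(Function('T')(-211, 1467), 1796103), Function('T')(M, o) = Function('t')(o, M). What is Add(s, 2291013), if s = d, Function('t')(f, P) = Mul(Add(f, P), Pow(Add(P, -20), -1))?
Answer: Rational(944122540, 231) ≈ 4.0871e+6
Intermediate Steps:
Function('t')(f, P) = Mul(Pow(Add(-20, P), -1), Add(P, f)) (Function('t')(f, P) = Mul(Add(P, f), Pow(Add(-20, P), -1)) = Mul(Pow(Add(-20, P), -1), Add(P, f)))
Function('T')(M, o) = Mul(Pow(Add(-20, M), -1), Add(M, o))
d = Rational(414898537, 231) (d = Add(Mul(Pow(Add(-20, -211), -1), Add(-211, 1467)), 1796103) = Add(Mul(Pow(-231, -1), 1256), 1796103) = Add(Mul(Rational(-1, 231), 1256), 1796103) = Add(Rational(-1256, 231), 1796103) = Rational(414898537, 231) ≈ 1.7961e+6)
s = Rational(414898537, 231) ≈ 1.7961e+6
Add(s, 2291013) = Add(Rational(414898537, 231), 2291013) = Rational(944122540, 231)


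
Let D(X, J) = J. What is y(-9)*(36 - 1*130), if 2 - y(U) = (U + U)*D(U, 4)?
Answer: -6956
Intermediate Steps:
y(U) = 2 - 8*U (y(U) = 2 - (U + U)*4 = 2 - 2*U*4 = 2 - 8*U)
y(-9)*(36 - 1*130) = (2 - 8*(-9))*(36 - 1*130) = (2 + 72)*(36 - 130) = 74*(-94) = -6956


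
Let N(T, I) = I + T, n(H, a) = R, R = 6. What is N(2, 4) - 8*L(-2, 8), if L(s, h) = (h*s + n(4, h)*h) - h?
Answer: -186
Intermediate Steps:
n(H, a) = 6
L(s, h) = 5*h + h*s (L(s, h) = (h*s + 6*h) - h = (6*h + h*s) - h = 5*h + h*s)
N(2, 4) - 8*L(-2, 8) = (4 + 2) - 64*(5 - 2) = 6 - 64*3 = 6 - 8*24 = 6 - 192 = -186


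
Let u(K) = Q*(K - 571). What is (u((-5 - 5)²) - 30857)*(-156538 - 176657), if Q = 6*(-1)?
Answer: 9339789045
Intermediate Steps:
Q = -6
u(K) = 3426 - 6*K (u(K) = -6*(K - 571) = -6*(-571 + K) = 3426 - 6*K)
(u((-5 - 5)²) - 30857)*(-156538 - 176657) = ((3426 - 6*(-5 - 5)²) - 30857)*(-156538 - 176657) = ((3426 - 6*(-10)²) - 30857)*(-333195) = ((3426 - 6*100) - 30857)*(-333195) = ((3426 - 600) - 30857)*(-333195) = (2826 - 30857)*(-333195) = -28031*(-333195) = 9339789045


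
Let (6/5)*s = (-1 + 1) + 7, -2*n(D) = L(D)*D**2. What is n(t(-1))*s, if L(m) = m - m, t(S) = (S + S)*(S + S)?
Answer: 0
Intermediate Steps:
t(S) = 4*S**2 (t(S) = (2*S)*(2*S) = 4*S**2)
L(m) = 0
n(D) = 0 (n(D) = -0*D**2 = -1/2*0 = 0)
s = 35/6 (s = 5*((-1 + 1) + 7)/6 = 5*(0 + 7)/6 = (5/6)*7 = 35/6 ≈ 5.8333)
n(t(-1))*s = 0*(35/6) = 0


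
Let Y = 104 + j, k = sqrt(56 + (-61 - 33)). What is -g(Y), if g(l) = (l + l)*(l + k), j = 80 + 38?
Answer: -98568 - 444*I*sqrt(38) ≈ -98568.0 - 2737.0*I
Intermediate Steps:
k = I*sqrt(38) (k = sqrt(56 - 94) = sqrt(-38) = I*sqrt(38) ≈ 6.1644*I)
j = 118
Y = 222 (Y = 104 + 118 = 222)
g(l) = 2*l*(l + I*sqrt(38)) (g(l) = (l + l)*(l + I*sqrt(38)) = (2*l)*(l + I*sqrt(38)) = 2*l*(l + I*sqrt(38)))
-g(Y) = -2*222*(222 + I*sqrt(38)) = -(98568 + 444*I*sqrt(38)) = -98568 - 444*I*sqrt(38)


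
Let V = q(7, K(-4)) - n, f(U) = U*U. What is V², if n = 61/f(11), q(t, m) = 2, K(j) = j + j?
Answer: 32761/14641 ≈ 2.2376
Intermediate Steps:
K(j) = 2*j
f(U) = U²
n = 61/121 (n = 61/(11²) = 61/121 ≈ 0.50413)
V = 181/121 (V = 2 - 1*61/121 = 2 - 61/121 = 181/121 ≈ 1.4959)
V² = (181/121)² = 32761/14641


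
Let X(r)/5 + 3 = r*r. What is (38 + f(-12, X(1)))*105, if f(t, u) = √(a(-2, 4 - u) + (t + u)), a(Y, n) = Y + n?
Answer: 3990 + 105*I*√10 ≈ 3990.0 + 332.04*I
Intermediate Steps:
X(r) = -15 + 5*r² (X(r) = -15 + 5*(r*r) = -15 + 5*r²)
f(t, u) = √(2 + t) (f(t, u) = √((-2 + (4 - u)) + (t + u)) = √((2 - u) + (t + u)) = √(2 + t))
(38 + f(-12, X(1)))*105 = (38 + √(2 - 12))*105 = (38 + √(-10))*105 = (38 + I*√10)*105 = 3990 + 105*I*√10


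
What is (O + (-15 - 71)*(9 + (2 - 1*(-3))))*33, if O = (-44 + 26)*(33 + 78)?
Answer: -105666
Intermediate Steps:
O = -1998 (O = -18*111 = -1998)
(O + (-15 - 71)*(9 + (2 - 1*(-3))))*33 = (-1998 + (-15 - 71)*(9 + (2 - 1*(-3))))*33 = (-1998 - 86*(9 + (2 + 3)))*33 = (-1998 - 86*(9 + 5))*33 = (-1998 - 86*14)*33 = (-1998 - 1204)*33 = -3202*33 = -105666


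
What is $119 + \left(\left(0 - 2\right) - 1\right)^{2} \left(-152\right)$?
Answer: $-1249$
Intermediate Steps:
$119 + \left(\left(0 - 2\right) - 1\right)^{2} \left(-152\right) = 119 + \left(-2 - 1\right)^{2} \left(-152\right) = 119 + \left(-3\right)^{2} \left(-152\right) = 119 + 9 \left(-152\right) = 119 - 1368 = -1249$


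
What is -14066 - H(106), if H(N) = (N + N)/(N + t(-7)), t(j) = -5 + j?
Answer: -661208/47 ≈ -14068.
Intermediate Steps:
H(N) = 2*N/(-12 + N) (H(N) = (N + N)/(N + (-5 - 7)) = (2*N)/(N - 12) = (2*N)/(-12 + N) = 2*N/(-12 + N))
-14066 - H(106) = -14066 - 2*106/(-12 + 106) = -14066 - 2*106/94 = -14066 - 1*106/47 = -14066 - 106/47 = -661208/47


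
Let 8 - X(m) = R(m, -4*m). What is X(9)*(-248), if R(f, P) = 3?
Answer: -1240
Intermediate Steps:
X(m) = 5 (X(m) = 8 - 1*3 = 8 - 3 = 5)
X(9)*(-248) = 5*(-248) = -1240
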